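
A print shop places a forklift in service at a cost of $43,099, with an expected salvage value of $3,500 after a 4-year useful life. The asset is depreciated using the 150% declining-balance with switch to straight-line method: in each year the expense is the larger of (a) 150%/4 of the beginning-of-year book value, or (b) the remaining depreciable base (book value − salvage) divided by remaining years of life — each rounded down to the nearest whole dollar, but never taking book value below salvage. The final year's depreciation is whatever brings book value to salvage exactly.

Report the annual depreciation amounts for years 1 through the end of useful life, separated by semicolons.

Depreciable base = $43,099 − $3,500 = $39,599.
Year 1: DB = ⌊$43,099 × 150%/4⌋ = $16,162; SL = ⌊$39,599/4⌋ = $9,899 → take DB $16,162. Book value $26,937.
Year 2: DB = ⌊$26,937 × 150%/4⌋ = $10,101; SL = ⌊$23,437/3⌋ = $7,812 → take DB $10,101. Book value $16,836.
Year 3: DB = ⌊$16,836 × 150%/4⌋ = $6,313; SL = ⌊$13,336/2⌋ = $6,668 → take SL $6,668. Book value $10,168.
Year 4 (final): $10,168 − $3,500 = $6,668. Book value $3,500.

$16,162; $10,101; $6,668; $6,668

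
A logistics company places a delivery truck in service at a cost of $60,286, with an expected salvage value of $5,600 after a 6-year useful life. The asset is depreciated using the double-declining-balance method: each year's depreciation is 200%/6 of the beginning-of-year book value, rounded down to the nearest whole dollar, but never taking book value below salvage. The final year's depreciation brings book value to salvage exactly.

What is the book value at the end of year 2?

$26,794

Depreciable base = $60,286 − $5,600 = $54,686.
Year 1: ⌊$60,286 × 200%/6⌋ = $20,095. Book value $40,191.
Year 2: ⌊$40,191 × 200%/6⌋ = $13,397. Book value $26,794.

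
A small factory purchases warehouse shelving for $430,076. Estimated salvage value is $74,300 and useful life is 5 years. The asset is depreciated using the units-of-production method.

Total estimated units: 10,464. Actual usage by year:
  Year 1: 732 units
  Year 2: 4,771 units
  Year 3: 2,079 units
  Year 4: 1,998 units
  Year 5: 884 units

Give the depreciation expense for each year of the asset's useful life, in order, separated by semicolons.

Depreciable base = $430,076 − $74,300 = $355,776.
Rate = $355,776 / 10,464 units = $34 per unit.
Year 1: 732 × $34 = $24,888. Book value $405,188.
Year 2: 4,771 × $34 = $162,214. Book value $242,974.
Year 3: 2,079 × $34 = $70,686. Book value $172,288.
Year 4: 1,998 × $34 = $67,932. Book value $104,356.
Year 5: 884 × $34 = $30,056. Book value $74,300.

$24,888; $162,214; $70,686; $67,932; $30,056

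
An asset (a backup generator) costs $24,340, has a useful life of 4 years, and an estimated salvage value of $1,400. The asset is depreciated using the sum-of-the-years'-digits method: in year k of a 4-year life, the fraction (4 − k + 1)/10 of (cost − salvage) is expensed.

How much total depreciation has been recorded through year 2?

Depreciable base = $24,340 − $1,400 = $22,940.
Sum of the years' digits = 4+3+2+1 = 10.
Year 1: $22,940 × 4/10 = $9,176. Book value $15,164.
Year 2: $22,940 × 3/10 = $6,882. Book value $8,282.
Accumulated through year 2 = $24,340 − $8,282 = $16,058.

$16,058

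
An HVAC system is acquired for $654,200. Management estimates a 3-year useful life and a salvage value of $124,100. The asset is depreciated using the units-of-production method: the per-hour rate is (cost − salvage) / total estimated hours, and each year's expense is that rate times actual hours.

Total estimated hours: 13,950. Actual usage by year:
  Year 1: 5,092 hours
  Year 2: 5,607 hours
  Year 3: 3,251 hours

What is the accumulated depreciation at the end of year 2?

Depreciable base = $654,200 − $124,100 = $530,100.
Rate = $530,100 / 13,950 hours = $38 per hour.
Year 1: 5,092 × $38 = $193,496. Book value $460,704.
Year 2: 5,607 × $38 = $213,066. Book value $247,638.
Accumulated through year 2 = $654,200 − $247,638 = $406,562.

$406,562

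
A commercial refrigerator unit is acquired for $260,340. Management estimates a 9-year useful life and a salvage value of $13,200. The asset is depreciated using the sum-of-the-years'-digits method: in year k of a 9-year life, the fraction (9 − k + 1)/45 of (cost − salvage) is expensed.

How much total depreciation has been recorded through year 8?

$241,648

Depreciable base = $260,340 − $13,200 = $247,140.
Sum of the years' digits = 9+8+7+6+5+4+3+2+1 = 45.
Year 1: $247,140 × 9/45 = $49,428. Book value $210,912.
Year 2: $247,140 × 8/45 = $43,936. Book value $166,976.
Year 3: $247,140 × 7/45 = $38,444. Book value $128,532.
Year 4: $247,140 × 6/45 = $32,952. Book value $95,580.
Year 5: $247,140 × 5/45 = $27,460. Book value $68,120.
Year 6: $247,140 × 4/45 = $21,968. Book value $46,152.
Year 7: $247,140 × 3/45 = $16,476. Book value $29,676.
Year 8: $247,140 × 2/45 = $10,984. Book value $18,692.
Accumulated through year 8 = $260,340 − $18,692 = $241,648.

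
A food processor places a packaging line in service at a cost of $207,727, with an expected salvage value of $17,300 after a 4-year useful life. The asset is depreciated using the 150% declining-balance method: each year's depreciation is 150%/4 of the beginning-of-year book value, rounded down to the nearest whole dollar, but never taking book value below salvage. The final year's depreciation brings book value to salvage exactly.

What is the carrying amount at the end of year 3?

$50,715

Depreciable base = $207,727 − $17,300 = $190,427.
Year 1: ⌊$207,727 × 150%/4⌋ = $77,897. Book value $129,830.
Year 2: ⌊$129,830 × 150%/4⌋ = $48,686. Book value $81,144.
Year 3: ⌊$81,144 × 150%/4⌋ = $30,429. Book value $50,715.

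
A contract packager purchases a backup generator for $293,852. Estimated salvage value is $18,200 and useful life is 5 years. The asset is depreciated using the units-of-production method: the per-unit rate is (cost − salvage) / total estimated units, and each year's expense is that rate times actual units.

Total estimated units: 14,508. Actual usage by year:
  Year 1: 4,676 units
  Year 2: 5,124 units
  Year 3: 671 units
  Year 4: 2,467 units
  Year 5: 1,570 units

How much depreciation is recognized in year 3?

$12,749

Depreciable base = $293,852 − $18,200 = $275,652.
Rate = $275,652 / 14,508 units = $19 per unit.
Year 1: 4,676 × $19 = $88,844. Book value $205,008.
Year 2: 5,124 × $19 = $97,356. Book value $107,652.
Year 3: 671 × $19 = $12,749. Book value $94,903.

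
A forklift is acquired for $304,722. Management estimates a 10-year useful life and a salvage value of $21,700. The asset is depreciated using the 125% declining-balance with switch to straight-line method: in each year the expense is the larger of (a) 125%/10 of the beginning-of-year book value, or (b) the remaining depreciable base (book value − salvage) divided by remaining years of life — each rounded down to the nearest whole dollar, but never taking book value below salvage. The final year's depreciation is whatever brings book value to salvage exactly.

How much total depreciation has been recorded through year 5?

$152,707

Depreciable base = $304,722 − $21,700 = $283,022.
Year 1: DB = ⌊$304,722 × 125%/10⌋ = $38,090; SL = ⌊$283,022/10⌋ = $28,302 → take DB $38,090. Book value $266,632.
Year 2: DB = ⌊$266,632 × 125%/10⌋ = $33,329; SL = ⌊$244,932/9⌋ = $27,214 → take DB $33,329. Book value $233,303.
Year 3: DB = ⌊$233,303 × 125%/10⌋ = $29,162; SL = ⌊$211,603/8⌋ = $26,450 → take DB $29,162. Book value $204,141.
Year 4: DB = ⌊$204,141 × 125%/10⌋ = $25,517; SL = ⌊$182,441/7⌋ = $26,063 → take SL $26,063. Book value $178,078.
Year 5: DB = ⌊$178,078 × 125%/10⌋ = $22,259; SL = ⌊$156,378/6⌋ = $26,063 → take SL $26,063. Book value $152,015.
Accumulated through year 5 = $304,722 − $152,015 = $152,707.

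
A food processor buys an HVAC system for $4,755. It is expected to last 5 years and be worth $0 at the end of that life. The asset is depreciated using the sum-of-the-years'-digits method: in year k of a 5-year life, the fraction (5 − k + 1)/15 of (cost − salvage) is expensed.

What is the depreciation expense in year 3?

Depreciable base = $4,755 − $0 = $4,755.
Sum of the years' digits = 5+4+3+2+1 = 15.
Year 1: $4,755 × 5/15 = $1,585. Book value $3,170.
Year 2: $4,755 × 4/15 = $1,268. Book value $1,902.
Year 3: $4,755 × 3/15 = $951. Book value $951.

$951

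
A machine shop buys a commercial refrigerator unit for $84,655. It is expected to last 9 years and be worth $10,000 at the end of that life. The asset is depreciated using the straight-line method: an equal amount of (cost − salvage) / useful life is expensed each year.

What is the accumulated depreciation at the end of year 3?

Depreciable base = $84,655 − $10,000 = $74,655.
Annual expense = $74,655 / 9 = $8,295.
End of year 1: book value $76,360.
End of year 2: book value $68,065.
End of year 3: book value $59,770.
Accumulated through year 3 = $84,655 − $59,770 = $24,885.

$24,885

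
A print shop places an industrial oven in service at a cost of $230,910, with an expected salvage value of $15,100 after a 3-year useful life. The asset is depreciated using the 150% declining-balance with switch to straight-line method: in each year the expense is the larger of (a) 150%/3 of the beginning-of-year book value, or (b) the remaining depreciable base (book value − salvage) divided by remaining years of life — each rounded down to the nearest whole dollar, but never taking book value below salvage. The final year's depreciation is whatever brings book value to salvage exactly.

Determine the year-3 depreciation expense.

Depreciable base = $230,910 − $15,100 = $215,810.
Year 1: DB = ⌊$230,910 × 150%/3⌋ = $115,455; SL = ⌊$215,810/3⌋ = $71,936 → take DB $115,455. Book value $115,455.
Year 2: DB = ⌊$115,455 × 150%/3⌋ = $57,727; SL = ⌊$100,355/2⌋ = $50,177 → take DB $57,727. Book value $57,728.
Year 3 (final): $57,728 − $15,100 = $42,628. Book value $15,100.

$42,628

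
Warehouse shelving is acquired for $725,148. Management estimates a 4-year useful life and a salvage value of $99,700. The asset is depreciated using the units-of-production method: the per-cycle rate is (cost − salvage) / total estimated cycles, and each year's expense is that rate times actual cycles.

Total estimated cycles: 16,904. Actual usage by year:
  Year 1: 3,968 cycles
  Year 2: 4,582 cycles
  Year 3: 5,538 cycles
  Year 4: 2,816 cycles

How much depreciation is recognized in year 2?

Depreciable base = $725,148 − $99,700 = $625,448.
Rate = $625,448 / 16,904 cycles = $37 per cycle.
Year 1: 3,968 × $37 = $146,816. Book value $578,332.
Year 2: 4,582 × $37 = $169,534. Book value $408,798.

$169,534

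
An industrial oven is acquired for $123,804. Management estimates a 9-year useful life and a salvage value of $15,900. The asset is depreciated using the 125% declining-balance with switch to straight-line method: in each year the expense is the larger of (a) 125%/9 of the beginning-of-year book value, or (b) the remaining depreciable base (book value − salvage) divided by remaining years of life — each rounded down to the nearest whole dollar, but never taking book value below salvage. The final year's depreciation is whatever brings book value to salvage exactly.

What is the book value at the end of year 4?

Depreciable base = $123,804 − $15,900 = $107,904.
Year 1: DB = ⌊$123,804 × 125%/9⌋ = $17,195; SL = ⌊$107,904/9⌋ = $11,989 → take DB $17,195. Book value $106,609.
Year 2: DB = ⌊$106,609 × 125%/9⌋ = $14,806; SL = ⌊$90,709/8⌋ = $11,338 → take DB $14,806. Book value $91,803.
Year 3: DB = ⌊$91,803 × 125%/9⌋ = $12,750; SL = ⌊$75,903/7⌋ = $10,843 → take DB $12,750. Book value $79,053.
Year 4: DB = ⌊$79,053 × 125%/9⌋ = $10,979; SL = ⌊$63,153/6⌋ = $10,525 → take DB $10,979. Book value $68,074.

$68,074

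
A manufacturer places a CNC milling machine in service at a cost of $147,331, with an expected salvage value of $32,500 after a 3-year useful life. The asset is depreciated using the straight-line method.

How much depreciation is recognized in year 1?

Depreciable base = $147,331 − $32,500 = $114,831.
Annual expense = $114,831 / 3 = $38,277.

$38,277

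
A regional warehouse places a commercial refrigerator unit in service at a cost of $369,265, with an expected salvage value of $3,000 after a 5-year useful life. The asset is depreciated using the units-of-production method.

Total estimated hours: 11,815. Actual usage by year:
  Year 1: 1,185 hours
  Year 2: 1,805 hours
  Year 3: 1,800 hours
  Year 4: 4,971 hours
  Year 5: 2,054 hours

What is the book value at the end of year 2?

$276,575

Depreciable base = $369,265 − $3,000 = $366,265.
Rate = $366,265 / 11,815 hours = $31 per hour.
Year 1: 1,185 × $31 = $36,735. Book value $332,530.
Year 2: 1,805 × $31 = $55,955. Book value $276,575.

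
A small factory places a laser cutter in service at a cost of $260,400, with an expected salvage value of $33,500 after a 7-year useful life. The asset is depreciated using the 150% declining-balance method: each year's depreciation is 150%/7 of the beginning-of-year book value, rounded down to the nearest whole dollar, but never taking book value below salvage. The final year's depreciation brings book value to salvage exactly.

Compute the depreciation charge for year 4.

Depreciable base = $260,400 − $33,500 = $226,900.
Year 1: ⌊$260,400 × 150%/7⌋ = $55,800. Book value $204,600.
Year 2: ⌊$204,600 × 150%/7⌋ = $43,842. Book value $160,758.
Year 3: ⌊$160,758 × 150%/7⌋ = $34,448. Book value $126,310.
Year 4: ⌊$126,310 × 150%/7⌋ = $27,066. Book value $99,244.

$27,066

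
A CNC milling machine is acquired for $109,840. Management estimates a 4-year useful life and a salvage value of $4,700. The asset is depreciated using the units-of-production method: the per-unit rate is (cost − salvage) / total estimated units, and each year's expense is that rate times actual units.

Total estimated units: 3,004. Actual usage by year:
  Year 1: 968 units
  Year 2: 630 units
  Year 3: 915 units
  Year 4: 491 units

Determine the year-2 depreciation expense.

$22,050

Depreciable base = $109,840 − $4,700 = $105,140.
Rate = $105,140 / 3,004 units = $35 per unit.
Year 1: 968 × $35 = $33,880. Book value $75,960.
Year 2: 630 × $35 = $22,050. Book value $53,910.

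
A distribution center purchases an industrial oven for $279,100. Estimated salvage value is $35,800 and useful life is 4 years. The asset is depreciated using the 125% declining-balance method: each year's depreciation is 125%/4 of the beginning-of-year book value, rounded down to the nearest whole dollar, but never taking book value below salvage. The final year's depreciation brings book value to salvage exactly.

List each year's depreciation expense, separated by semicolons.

Depreciable base = $279,100 − $35,800 = $243,300.
Year 1: ⌊$279,100 × 125%/4⌋ = $87,218. Book value $191,882.
Year 2: ⌊$191,882 × 125%/4⌋ = $59,963. Book value $131,919.
Year 3: ⌊$131,919 × 125%/4⌋ = $41,224. Book value $90,695.
Year 4 (final): $90,695 − $35,800 = $54,895. Book value $35,800.

$87,218; $59,963; $41,224; $54,895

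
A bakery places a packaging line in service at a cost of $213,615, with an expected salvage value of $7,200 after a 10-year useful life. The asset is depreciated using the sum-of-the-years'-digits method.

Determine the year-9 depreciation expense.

$7,506

Depreciable base = $213,615 − $7,200 = $206,415.
Sum of the years' digits = 10+9+8+7+6+5+4+3+2+1 = 55.
Year 1: $206,415 × 10/55 = $37,530. Book value $176,085.
Year 2: $206,415 × 9/55 = $33,777. Book value $142,308.
Year 3: $206,415 × 8/55 = $30,024. Book value $112,284.
Year 4: $206,415 × 7/55 = $26,271. Book value $86,013.
Year 5: $206,415 × 6/55 = $22,518. Book value $63,495.
Year 6: $206,415 × 5/55 = $18,765. Book value $44,730.
Year 7: $206,415 × 4/55 = $15,012. Book value $29,718.
Year 8: $206,415 × 3/55 = $11,259. Book value $18,459.
Year 9: $206,415 × 2/55 = $7,506. Book value $10,953.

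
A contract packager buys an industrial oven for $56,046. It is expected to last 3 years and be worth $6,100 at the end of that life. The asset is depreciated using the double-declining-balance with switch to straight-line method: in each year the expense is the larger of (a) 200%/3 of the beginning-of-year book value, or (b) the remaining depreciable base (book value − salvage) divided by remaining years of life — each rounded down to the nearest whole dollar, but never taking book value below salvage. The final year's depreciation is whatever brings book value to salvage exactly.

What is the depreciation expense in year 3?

$128

Depreciable base = $56,046 − $6,100 = $49,946.
Year 1: DB = ⌊$56,046 × 200%/3⌋ = $37,364; SL = ⌊$49,946/3⌋ = $16,648 → take DB $37,364. Book value $18,682.
Year 2: DB = ⌊$18,682 × 200%/3⌋ = $12,454; SL = ⌊$12,582/2⌋ = $6,291 → take DB $12,454. Book value $6,228.
Year 3 (final): $6,228 − $6,100 = $128. Book value $6,100.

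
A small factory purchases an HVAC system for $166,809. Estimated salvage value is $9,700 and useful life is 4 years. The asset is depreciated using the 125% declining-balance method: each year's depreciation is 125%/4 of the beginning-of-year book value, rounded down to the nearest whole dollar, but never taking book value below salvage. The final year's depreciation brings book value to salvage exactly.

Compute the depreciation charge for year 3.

Depreciable base = $166,809 − $9,700 = $157,109.
Year 1: ⌊$166,809 × 125%/4⌋ = $52,127. Book value $114,682.
Year 2: ⌊$114,682 × 125%/4⌋ = $35,838. Book value $78,844.
Year 3: ⌊$78,844 × 125%/4⌋ = $24,638. Book value $54,206.

$24,638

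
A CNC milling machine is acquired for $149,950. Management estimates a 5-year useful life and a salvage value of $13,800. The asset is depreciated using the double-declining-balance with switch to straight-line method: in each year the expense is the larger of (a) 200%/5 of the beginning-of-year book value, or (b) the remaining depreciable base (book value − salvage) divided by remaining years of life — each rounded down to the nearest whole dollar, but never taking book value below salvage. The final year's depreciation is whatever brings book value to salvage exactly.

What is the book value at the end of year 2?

$53,982

Depreciable base = $149,950 − $13,800 = $136,150.
Year 1: DB = ⌊$149,950 × 200%/5⌋ = $59,980; SL = ⌊$136,150/5⌋ = $27,230 → take DB $59,980. Book value $89,970.
Year 2: DB = ⌊$89,970 × 200%/5⌋ = $35,988; SL = ⌊$76,170/4⌋ = $19,042 → take DB $35,988. Book value $53,982.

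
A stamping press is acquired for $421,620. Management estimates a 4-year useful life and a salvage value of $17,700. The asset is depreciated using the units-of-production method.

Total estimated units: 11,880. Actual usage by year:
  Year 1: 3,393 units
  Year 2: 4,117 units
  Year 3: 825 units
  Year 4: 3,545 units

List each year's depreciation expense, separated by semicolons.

$115,362; $139,978; $28,050; $120,530

Depreciable base = $421,620 − $17,700 = $403,920.
Rate = $403,920 / 11,880 units = $34 per unit.
Year 1: 3,393 × $34 = $115,362. Book value $306,258.
Year 2: 4,117 × $34 = $139,978. Book value $166,280.
Year 3: 825 × $34 = $28,050. Book value $138,230.
Year 4: 3,545 × $34 = $120,530. Book value $17,700.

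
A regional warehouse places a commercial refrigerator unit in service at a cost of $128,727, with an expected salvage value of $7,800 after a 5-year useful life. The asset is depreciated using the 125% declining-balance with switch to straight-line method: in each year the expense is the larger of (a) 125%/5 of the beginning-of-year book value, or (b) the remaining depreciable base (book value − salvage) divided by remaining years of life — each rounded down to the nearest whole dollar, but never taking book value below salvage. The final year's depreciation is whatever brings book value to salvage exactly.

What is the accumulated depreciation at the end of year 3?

$77,853

Depreciable base = $128,727 − $7,800 = $120,927.
Year 1: DB = ⌊$128,727 × 125%/5⌋ = $32,181; SL = ⌊$120,927/5⌋ = $24,185 → take DB $32,181. Book value $96,546.
Year 2: DB = ⌊$96,546 × 125%/5⌋ = $24,136; SL = ⌊$88,746/4⌋ = $22,186 → take DB $24,136. Book value $72,410.
Year 3: DB = ⌊$72,410 × 125%/5⌋ = $18,102; SL = ⌊$64,610/3⌋ = $21,536 → take SL $21,536. Book value $50,874.
Accumulated through year 3 = $128,727 − $50,874 = $77,853.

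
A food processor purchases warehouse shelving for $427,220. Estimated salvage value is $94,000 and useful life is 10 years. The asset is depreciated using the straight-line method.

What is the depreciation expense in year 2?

Depreciable base = $427,220 − $94,000 = $333,220.
Annual expense = $333,220 / 10 = $33,322.

$33,322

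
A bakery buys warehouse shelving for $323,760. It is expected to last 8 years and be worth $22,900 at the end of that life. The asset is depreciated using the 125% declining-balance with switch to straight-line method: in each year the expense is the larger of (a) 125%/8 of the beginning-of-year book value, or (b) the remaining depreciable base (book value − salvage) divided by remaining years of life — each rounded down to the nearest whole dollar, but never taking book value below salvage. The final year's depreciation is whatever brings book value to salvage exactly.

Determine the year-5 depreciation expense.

Depreciable base = $323,760 − $22,900 = $300,860.
Year 1: DB = ⌊$323,760 × 125%/8⌋ = $50,587; SL = ⌊$300,860/8⌋ = $37,607 → take DB $50,587. Book value $273,173.
Year 2: DB = ⌊$273,173 × 125%/8⌋ = $42,683; SL = ⌊$250,273/7⌋ = $35,753 → take DB $42,683. Book value $230,490.
Year 3: DB = ⌊$230,490 × 125%/8⌋ = $36,014; SL = ⌊$207,590/6⌋ = $34,598 → take DB $36,014. Book value $194,476.
Year 4: DB = ⌊$194,476 × 125%/8⌋ = $30,386; SL = ⌊$171,576/5⌋ = $34,315 → take SL $34,315. Book value $160,161.
Year 5: DB = ⌊$160,161 × 125%/8⌋ = $25,025; SL = ⌊$137,261/4⌋ = $34,315 → take SL $34,315. Book value $125,846.

$34,315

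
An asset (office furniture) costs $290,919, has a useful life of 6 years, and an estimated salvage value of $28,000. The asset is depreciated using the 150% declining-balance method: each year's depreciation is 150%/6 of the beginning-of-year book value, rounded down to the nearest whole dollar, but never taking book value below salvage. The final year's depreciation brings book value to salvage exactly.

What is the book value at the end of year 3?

$122,733

Depreciable base = $290,919 − $28,000 = $262,919.
Year 1: ⌊$290,919 × 150%/6⌋ = $72,729. Book value $218,190.
Year 2: ⌊$218,190 × 150%/6⌋ = $54,547. Book value $163,643.
Year 3: ⌊$163,643 × 150%/6⌋ = $40,910. Book value $122,733.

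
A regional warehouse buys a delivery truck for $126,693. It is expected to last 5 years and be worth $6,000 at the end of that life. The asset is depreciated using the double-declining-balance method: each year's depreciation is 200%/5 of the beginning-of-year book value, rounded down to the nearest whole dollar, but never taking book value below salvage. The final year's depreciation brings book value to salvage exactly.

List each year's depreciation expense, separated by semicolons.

Depreciable base = $126,693 − $6,000 = $120,693.
Year 1: ⌊$126,693 × 200%/5⌋ = $50,677. Book value $76,016.
Year 2: ⌊$76,016 × 200%/5⌋ = $30,406. Book value $45,610.
Year 3: ⌊$45,610 × 200%/5⌋ = $18,244. Book value $27,366.
Year 4: ⌊$27,366 × 200%/5⌋ = $10,946. Book value $16,420.
Year 5 (final): $16,420 − $6,000 = $10,420. Book value $6,000.

$50,677; $30,406; $18,244; $10,946; $10,420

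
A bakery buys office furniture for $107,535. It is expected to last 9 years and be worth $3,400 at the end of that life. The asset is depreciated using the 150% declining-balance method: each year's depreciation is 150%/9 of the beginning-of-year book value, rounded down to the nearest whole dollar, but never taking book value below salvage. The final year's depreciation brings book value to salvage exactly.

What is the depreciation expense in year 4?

Depreciable base = $107,535 − $3,400 = $104,135.
Year 1: ⌊$107,535 × 150%/9⌋ = $17,922. Book value $89,613.
Year 2: ⌊$89,613 × 150%/9⌋ = $14,935. Book value $74,678.
Year 3: ⌊$74,678 × 150%/9⌋ = $12,446. Book value $62,232.
Year 4: ⌊$62,232 × 150%/9⌋ = $10,372. Book value $51,860.

$10,372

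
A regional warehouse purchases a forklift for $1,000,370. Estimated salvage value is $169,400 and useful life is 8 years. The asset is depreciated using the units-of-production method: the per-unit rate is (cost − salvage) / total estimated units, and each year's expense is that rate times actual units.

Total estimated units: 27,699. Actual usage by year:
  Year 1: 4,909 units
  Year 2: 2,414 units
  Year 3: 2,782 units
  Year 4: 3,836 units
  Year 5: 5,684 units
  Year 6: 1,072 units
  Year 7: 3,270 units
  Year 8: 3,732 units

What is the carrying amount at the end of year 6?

Depreciable base = $1,000,370 − $169,400 = $830,970.
Rate = $830,970 / 27,699 units = $30 per unit.
Year 1: 4,909 × $30 = $147,270. Book value $853,100.
Year 2: 2,414 × $30 = $72,420. Book value $780,680.
Year 3: 2,782 × $30 = $83,460. Book value $697,220.
Year 4: 3,836 × $30 = $115,080. Book value $582,140.
Year 5: 5,684 × $30 = $170,520. Book value $411,620.
Year 6: 1,072 × $30 = $32,160. Book value $379,460.

$379,460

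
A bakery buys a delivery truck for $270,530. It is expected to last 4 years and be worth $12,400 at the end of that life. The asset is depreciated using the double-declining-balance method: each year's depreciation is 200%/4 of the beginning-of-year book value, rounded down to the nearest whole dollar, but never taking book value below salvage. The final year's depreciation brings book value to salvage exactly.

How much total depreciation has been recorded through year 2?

$202,897

Depreciable base = $270,530 − $12,400 = $258,130.
Year 1: ⌊$270,530 × 200%/4⌋ = $135,265. Book value $135,265.
Year 2: ⌊$135,265 × 200%/4⌋ = $67,632. Book value $67,633.
Accumulated through year 2 = $270,530 − $67,633 = $202,897.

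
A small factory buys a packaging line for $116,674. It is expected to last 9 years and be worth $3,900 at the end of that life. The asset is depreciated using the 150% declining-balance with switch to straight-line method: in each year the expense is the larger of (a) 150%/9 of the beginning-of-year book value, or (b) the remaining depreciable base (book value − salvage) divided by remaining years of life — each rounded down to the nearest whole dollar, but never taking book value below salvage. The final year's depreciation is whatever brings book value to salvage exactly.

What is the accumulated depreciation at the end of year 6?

Depreciable base = $116,674 − $3,900 = $112,774.
Year 1: DB = ⌊$116,674 × 150%/9⌋ = $19,445; SL = ⌊$112,774/9⌋ = $12,530 → take DB $19,445. Book value $97,229.
Year 2: DB = ⌊$97,229 × 150%/9⌋ = $16,204; SL = ⌊$93,329/8⌋ = $11,666 → take DB $16,204. Book value $81,025.
Year 3: DB = ⌊$81,025 × 150%/9⌋ = $13,504; SL = ⌊$77,125/7⌋ = $11,017 → take DB $13,504. Book value $67,521.
Year 4: DB = ⌊$67,521 × 150%/9⌋ = $11,253; SL = ⌊$63,621/6⌋ = $10,603 → take DB $11,253. Book value $56,268.
Year 5: DB = ⌊$56,268 × 150%/9⌋ = $9,378; SL = ⌊$52,368/5⌋ = $10,473 → take SL $10,473. Book value $45,795.
Year 6: DB = ⌊$45,795 × 150%/9⌋ = $7,632; SL = ⌊$41,895/4⌋ = $10,473 → take SL $10,473. Book value $35,322.
Accumulated through year 6 = $116,674 − $35,322 = $81,352.

$81,352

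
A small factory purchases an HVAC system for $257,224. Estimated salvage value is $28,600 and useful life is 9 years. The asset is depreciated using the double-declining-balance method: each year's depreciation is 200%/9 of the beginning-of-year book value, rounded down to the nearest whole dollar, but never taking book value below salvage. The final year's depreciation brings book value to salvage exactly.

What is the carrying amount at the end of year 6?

Depreciable base = $257,224 − $28,600 = $228,624.
Year 1: ⌊$257,224 × 200%/9⌋ = $57,160. Book value $200,064.
Year 2: ⌊$200,064 × 200%/9⌋ = $44,458. Book value $155,606.
Year 3: ⌊$155,606 × 200%/9⌋ = $34,579. Book value $121,027.
Year 4: ⌊$121,027 × 200%/9⌋ = $26,894. Book value $94,133.
Year 5: ⌊$94,133 × 200%/9⌋ = $20,918. Book value $73,215.
Year 6: ⌊$73,215 × 200%/9⌋ = $16,270. Book value $56,945.

$56,945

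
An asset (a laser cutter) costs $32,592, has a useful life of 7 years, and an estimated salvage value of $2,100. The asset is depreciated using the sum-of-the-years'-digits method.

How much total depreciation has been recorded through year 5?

$27,225

Depreciable base = $32,592 − $2,100 = $30,492.
Sum of the years' digits = 7+6+5+4+3+2+1 = 28.
Year 1: $30,492 × 7/28 = $7,623. Book value $24,969.
Year 2: $30,492 × 6/28 = $6,534. Book value $18,435.
Year 3: $30,492 × 5/28 = $5,445. Book value $12,990.
Year 4: $30,492 × 4/28 = $4,356. Book value $8,634.
Year 5: $30,492 × 3/28 = $3,267. Book value $5,367.
Accumulated through year 5 = $32,592 − $5,367 = $27,225.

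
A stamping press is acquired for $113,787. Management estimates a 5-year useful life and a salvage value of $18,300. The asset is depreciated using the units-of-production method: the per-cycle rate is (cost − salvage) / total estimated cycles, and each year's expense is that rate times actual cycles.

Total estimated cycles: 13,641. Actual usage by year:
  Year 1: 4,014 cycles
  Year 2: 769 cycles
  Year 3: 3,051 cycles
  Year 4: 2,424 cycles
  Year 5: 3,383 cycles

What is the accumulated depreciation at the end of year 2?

Depreciable base = $113,787 − $18,300 = $95,487.
Rate = $95,487 / 13,641 cycles = $7 per cycle.
Year 1: 4,014 × $7 = $28,098. Book value $85,689.
Year 2: 769 × $7 = $5,383. Book value $80,306.
Accumulated through year 2 = $113,787 − $80,306 = $33,481.

$33,481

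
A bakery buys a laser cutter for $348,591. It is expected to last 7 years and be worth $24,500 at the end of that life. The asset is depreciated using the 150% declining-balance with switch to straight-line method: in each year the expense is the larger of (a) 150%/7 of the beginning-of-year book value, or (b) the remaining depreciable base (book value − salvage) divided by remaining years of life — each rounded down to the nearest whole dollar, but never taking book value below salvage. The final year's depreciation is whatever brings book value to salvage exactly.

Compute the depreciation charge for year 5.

Depreciable base = $348,591 − $24,500 = $324,091.
Year 1: DB = ⌊$348,591 × 150%/7⌋ = $74,698; SL = ⌊$324,091/7⌋ = $46,298 → take DB $74,698. Book value $273,893.
Year 2: DB = ⌊$273,893 × 150%/7⌋ = $58,691; SL = ⌊$249,393/6⌋ = $41,565 → take DB $58,691. Book value $215,202.
Year 3: DB = ⌊$215,202 × 150%/7⌋ = $46,114; SL = ⌊$190,702/5⌋ = $38,140 → take DB $46,114. Book value $169,088.
Year 4: DB = ⌊$169,088 × 150%/7⌋ = $36,233; SL = ⌊$144,588/4⌋ = $36,147 → take DB $36,233. Book value $132,855.
Year 5: DB = ⌊$132,855 × 150%/7⌋ = $28,468; SL = ⌊$108,355/3⌋ = $36,118 → take SL $36,118. Book value $96,737.

$36,118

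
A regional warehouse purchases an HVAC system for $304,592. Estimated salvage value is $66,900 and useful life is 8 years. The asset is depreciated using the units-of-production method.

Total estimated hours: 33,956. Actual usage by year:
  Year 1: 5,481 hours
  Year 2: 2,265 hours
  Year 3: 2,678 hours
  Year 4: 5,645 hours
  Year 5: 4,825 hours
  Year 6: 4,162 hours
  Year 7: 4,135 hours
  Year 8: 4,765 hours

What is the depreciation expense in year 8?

Depreciable base = $304,592 − $66,900 = $237,692.
Rate = $237,692 / 33,956 hours = $7 per hour.
Year 1: 5,481 × $7 = $38,367. Book value $266,225.
Year 2: 2,265 × $7 = $15,855. Book value $250,370.
Year 3: 2,678 × $7 = $18,746. Book value $231,624.
Year 4: 5,645 × $7 = $39,515. Book value $192,109.
Year 5: 4,825 × $7 = $33,775. Book value $158,334.
Year 6: 4,162 × $7 = $29,134. Book value $129,200.
Year 7: 4,135 × $7 = $28,945. Book value $100,255.
Year 8: 4,765 × $7 = $33,355. Book value $66,900.

$33,355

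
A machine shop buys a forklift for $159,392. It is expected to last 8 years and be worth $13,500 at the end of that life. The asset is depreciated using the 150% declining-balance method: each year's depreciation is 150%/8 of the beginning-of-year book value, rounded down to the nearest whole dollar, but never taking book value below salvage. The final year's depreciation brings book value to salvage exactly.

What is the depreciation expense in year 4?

$16,030

Depreciable base = $159,392 − $13,500 = $145,892.
Year 1: ⌊$159,392 × 150%/8⌋ = $29,886. Book value $129,506.
Year 2: ⌊$129,506 × 150%/8⌋ = $24,282. Book value $105,224.
Year 3: ⌊$105,224 × 150%/8⌋ = $19,729. Book value $85,495.
Year 4: ⌊$85,495 × 150%/8⌋ = $16,030. Book value $69,465.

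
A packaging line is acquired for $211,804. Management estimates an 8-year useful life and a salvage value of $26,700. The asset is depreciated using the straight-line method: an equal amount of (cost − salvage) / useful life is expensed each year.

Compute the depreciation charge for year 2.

$23,138

Depreciable base = $211,804 − $26,700 = $185,104.
Annual expense = $185,104 / 8 = $23,138.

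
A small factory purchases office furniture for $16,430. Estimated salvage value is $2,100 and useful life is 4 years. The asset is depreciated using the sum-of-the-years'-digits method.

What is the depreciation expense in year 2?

$4,299

Depreciable base = $16,430 − $2,100 = $14,330.
Sum of the years' digits = 4+3+2+1 = 10.
Year 1: $14,330 × 4/10 = $5,732. Book value $10,698.
Year 2: $14,330 × 3/10 = $4,299. Book value $6,399.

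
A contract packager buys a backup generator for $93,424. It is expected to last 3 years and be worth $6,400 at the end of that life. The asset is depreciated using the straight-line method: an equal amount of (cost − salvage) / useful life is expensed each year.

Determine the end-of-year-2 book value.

Depreciable base = $93,424 − $6,400 = $87,024.
Annual expense = $87,024 / 3 = $29,008.
End of year 1: book value $64,416.
End of year 2: book value $35,408.

$35,408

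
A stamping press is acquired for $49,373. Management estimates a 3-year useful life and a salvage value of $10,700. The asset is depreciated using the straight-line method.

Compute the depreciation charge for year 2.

$12,891

Depreciable base = $49,373 − $10,700 = $38,673.
Annual expense = $38,673 / 3 = $12,891.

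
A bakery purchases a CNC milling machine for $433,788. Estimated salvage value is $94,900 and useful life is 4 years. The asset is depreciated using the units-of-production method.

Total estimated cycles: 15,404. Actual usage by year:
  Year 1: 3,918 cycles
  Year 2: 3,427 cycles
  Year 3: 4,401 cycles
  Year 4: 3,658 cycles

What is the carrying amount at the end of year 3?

Depreciable base = $433,788 − $94,900 = $338,888.
Rate = $338,888 / 15,404 cycles = $22 per cycle.
Year 1: 3,918 × $22 = $86,196. Book value $347,592.
Year 2: 3,427 × $22 = $75,394. Book value $272,198.
Year 3: 4,401 × $22 = $96,822. Book value $175,376.

$175,376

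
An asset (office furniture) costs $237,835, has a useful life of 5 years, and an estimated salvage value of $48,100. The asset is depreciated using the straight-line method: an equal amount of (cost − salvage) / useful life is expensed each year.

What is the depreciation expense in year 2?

Depreciable base = $237,835 − $48,100 = $189,735.
Annual expense = $189,735 / 5 = $37,947.

$37,947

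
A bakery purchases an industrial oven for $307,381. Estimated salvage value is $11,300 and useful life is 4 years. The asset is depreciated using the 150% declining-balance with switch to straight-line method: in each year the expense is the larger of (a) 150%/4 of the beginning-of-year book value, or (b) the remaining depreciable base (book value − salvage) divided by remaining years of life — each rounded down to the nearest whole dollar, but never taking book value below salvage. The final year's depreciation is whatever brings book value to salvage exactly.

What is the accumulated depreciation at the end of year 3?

$241,695

Depreciable base = $307,381 − $11,300 = $296,081.
Year 1: DB = ⌊$307,381 × 150%/4⌋ = $115,267; SL = ⌊$296,081/4⌋ = $74,020 → take DB $115,267. Book value $192,114.
Year 2: DB = ⌊$192,114 × 150%/4⌋ = $72,042; SL = ⌊$180,814/3⌋ = $60,271 → take DB $72,042. Book value $120,072.
Year 3: DB = ⌊$120,072 × 150%/4⌋ = $45,027; SL = ⌊$108,772/2⌋ = $54,386 → take SL $54,386. Book value $65,686.
Accumulated through year 3 = $307,381 − $65,686 = $241,695.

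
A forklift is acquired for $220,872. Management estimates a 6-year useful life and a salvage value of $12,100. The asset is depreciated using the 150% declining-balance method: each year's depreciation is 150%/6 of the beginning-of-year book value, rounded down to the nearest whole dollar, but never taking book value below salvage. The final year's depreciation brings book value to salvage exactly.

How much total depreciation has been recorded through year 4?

$150,986

Depreciable base = $220,872 − $12,100 = $208,772.
Year 1: ⌊$220,872 × 150%/6⌋ = $55,218. Book value $165,654.
Year 2: ⌊$165,654 × 150%/6⌋ = $41,413. Book value $124,241.
Year 3: ⌊$124,241 × 150%/6⌋ = $31,060. Book value $93,181.
Year 4: ⌊$93,181 × 150%/6⌋ = $23,295. Book value $69,886.
Accumulated through year 4 = $220,872 − $69,886 = $150,986.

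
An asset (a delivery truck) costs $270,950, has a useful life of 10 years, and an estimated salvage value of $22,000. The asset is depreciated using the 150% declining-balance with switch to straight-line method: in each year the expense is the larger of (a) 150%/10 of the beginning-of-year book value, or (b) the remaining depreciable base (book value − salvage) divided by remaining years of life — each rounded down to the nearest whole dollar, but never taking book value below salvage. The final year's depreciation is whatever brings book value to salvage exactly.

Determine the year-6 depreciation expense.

$19,644

Depreciable base = $270,950 − $22,000 = $248,950.
Year 1: DB = ⌊$270,950 × 150%/10⌋ = $40,642; SL = ⌊$248,950/10⌋ = $24,895 → take DB $40,642. Book value $230,308.
Year 2: DB = ⌊$230,308 × 150%/10⌋ = $34,546; SL = ⌊$208,308/9⌋ = $23,145 → take DB $34,546. Book value $195,762.
Year 3: DB = ⌊$195,762 × 150%/10⌋ = $29,364; SL = ⌊$173,762/8⌋ = $21,720 → take DB $29,364. Book value $166,398.
Year 4: DB = ⌊$166,398 × 150%/10⌋ = $24,959; SL = ⌊$144,398/7⌋ = $20,628 → take DB $24,959. Book value $141,439.
Year 5: DB = ⌊$141,439 × 150%/10⌋ = $21,215; SL = ⌊$119,439/6⌋ = $19,906 → take DB $21,215. Book value $120,224.
Year 6: DB = ⌊$120,224 × 150%/10⌋ = $18,033; SL = ⌊$98,224/5⌋ = $19,644 → take SL $19,644. Book value $100,580.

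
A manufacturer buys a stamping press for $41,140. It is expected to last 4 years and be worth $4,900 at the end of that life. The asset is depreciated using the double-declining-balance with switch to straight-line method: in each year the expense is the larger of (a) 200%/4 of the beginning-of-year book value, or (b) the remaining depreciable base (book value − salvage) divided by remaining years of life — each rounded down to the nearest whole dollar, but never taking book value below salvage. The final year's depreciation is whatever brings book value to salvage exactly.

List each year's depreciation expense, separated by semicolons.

$20,570; $10,285; $5,142; $243

Depreciable base = $41,140 − $4,900 = $36,240.
Year 1: DB = ⌊$41,140 × 200%/4⌋ = $20,570; SL = ⌊$36,240/4⌋ = $9,060 → take DB $20,570. Book value $20,570.
Year 2: DB = ⌊$20,570 × 200%/4⌋ = $10,285; SL = ⌊$15,670/3⌋ = $5,223 → take DB $10,285. Book value $10,285.
Year 3: DB = ⌊$10,285 × 200%/4⌋ = $5,142; SL = ⌊$5,385/2⌋ = $2,692 → take DB $5,142. Book value $5,143.
Year 4 (final): $5,143 − $4,900 = $243. Book value $4,900.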